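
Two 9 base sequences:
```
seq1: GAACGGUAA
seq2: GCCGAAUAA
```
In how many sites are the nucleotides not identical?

Comparing position by position, 5 sites differ: 2 (A/C), 3 (A/C), 4 (C/G), 5 (G/A), 6 (G/A).

5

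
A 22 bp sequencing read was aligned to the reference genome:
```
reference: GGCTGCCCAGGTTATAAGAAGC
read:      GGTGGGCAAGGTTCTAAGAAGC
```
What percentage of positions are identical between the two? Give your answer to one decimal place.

77.3%

Mismatches at positions 3, 4, 6, 8, 14 (1-based): 5 of 22.
Identical positions: 17/22 = 77.27% → 77.3%.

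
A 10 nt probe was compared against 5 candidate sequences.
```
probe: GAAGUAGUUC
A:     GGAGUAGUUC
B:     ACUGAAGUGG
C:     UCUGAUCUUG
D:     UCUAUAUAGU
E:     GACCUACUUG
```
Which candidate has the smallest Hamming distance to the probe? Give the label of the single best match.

A

A differs at 1 site; B differs at 6 sites; C differs at 7 sites; D differs at 8 sites; E differs at 4 sites. The closest is A.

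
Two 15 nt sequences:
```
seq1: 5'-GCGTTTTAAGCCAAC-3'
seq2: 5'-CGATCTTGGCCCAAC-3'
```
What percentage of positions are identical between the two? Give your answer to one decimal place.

53.3%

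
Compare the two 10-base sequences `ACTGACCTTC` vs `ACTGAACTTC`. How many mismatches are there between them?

The sequences differ at bases 6 (1-based) — 1 in total.

1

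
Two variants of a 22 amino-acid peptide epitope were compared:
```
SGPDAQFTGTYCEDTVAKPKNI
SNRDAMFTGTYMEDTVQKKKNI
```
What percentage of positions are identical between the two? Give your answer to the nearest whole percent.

73%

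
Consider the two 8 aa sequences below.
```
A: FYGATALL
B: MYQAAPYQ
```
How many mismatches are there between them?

The sequences differ at residues 1, 3, 5, 6, 7, 8 (1-based) — 6 in total.

6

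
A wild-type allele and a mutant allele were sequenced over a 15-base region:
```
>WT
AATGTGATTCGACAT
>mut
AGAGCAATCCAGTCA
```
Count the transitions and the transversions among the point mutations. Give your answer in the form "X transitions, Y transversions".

7 transitions, 3 transversions

Transitions (purine↔purine or pyrimidine↔pyrimidine): 2 A→G, 5 T→C, 6 G→A, 9 T→C, 11 G→A, 12 A→G, 13 C→T.
Transversions (purine↔pyrimidine): 3 T→A, 14 A→C, 15 T→A.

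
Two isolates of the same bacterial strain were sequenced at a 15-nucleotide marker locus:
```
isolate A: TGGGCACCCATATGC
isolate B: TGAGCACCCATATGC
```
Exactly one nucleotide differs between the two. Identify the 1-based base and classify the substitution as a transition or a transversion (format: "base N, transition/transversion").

base 3, transition

The sequences differ only at base 3: G→A (purine→purine), a transition.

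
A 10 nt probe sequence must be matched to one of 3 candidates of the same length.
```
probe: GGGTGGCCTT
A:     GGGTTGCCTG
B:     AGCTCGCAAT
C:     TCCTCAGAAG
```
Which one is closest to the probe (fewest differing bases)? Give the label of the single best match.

Hamming distances to probe — A: 2; B: 5; C: 9.
Smallest is A with 2 mismatches.

A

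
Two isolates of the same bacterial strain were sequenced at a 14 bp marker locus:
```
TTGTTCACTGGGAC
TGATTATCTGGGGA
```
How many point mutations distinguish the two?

Comparing position by position, 6 bases differ: 2 (T/G), 3 (G/A), 6 (C/A), 7 (A/T), 13 (A/G), 14 (C/A).

6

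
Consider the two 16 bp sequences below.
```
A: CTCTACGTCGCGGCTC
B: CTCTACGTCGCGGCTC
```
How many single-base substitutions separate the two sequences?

The two sequences are identical at every position.

0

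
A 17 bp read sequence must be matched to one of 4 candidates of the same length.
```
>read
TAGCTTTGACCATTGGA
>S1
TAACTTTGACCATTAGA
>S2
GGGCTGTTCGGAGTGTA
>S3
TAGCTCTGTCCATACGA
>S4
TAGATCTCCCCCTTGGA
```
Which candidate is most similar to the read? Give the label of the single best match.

Hamming distances to read — S1: 2; S2: 9; S3: 4; S4: 5.
Smallest is S1 with 2 mismatches.

S1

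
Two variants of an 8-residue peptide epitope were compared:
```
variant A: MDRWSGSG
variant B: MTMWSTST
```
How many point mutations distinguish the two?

Comparing position by position, 4 residues differ: 2 (D/T), 3 (R/M), 6 (G/T), 8 (G/T).

4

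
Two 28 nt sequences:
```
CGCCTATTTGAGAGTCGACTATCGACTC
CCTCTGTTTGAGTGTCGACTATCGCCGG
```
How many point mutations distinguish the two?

The sequences differ at positions 2, 3, 6, 13, 25, 27, 28 (1-based) — 7 in total.

7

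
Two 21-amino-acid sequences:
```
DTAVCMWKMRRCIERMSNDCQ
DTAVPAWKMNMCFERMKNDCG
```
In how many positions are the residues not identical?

7

Mismatches (1-based): position 5: C→P; position 6: M→A; position 10: R→N; position 11: R→M; position 13: I→F; position 17: S→K; position 21: Q→G.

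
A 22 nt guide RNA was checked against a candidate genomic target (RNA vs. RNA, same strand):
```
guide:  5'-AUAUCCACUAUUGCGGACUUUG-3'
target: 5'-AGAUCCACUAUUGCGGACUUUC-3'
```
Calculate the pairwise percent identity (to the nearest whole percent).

91%

2 positions differ (2, 22), so 20 of 22 match: 20/22 = 90.91%.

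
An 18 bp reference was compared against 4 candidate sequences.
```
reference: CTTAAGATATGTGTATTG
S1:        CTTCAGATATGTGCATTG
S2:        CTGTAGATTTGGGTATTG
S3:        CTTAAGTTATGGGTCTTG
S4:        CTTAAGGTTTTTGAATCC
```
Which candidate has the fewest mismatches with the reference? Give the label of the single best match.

S1

Hamming distances to reference — S1: 2; S2: 4; S3: 3; S4: 6.
Smallest is S1 with 2 mismatches.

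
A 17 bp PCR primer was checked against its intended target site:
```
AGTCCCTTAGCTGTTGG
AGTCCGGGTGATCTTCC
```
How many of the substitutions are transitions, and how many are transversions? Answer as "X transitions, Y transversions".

Transitions (purine↔purine or pyrimidine↔pyrimidine): none.
Transversions (purine↔pyrimidine): 6 C→G, 7 T→G, 8 T→G, 9 A→T, 11 C→A, 13 G→C, 16 G→C, 17 G→C.

0 transitions, 8 transversions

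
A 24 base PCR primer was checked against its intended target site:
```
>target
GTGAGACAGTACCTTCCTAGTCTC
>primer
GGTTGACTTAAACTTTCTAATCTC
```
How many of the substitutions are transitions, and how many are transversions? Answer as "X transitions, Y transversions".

Transitions (purine↔purine or pyrimidine↔pyrimidine): 16 C→T, 20 G→A.
Transversions (purine↔pyrimidine): 2 T→G, 3 G→T, 4 A→T, 8 A→T, 9 G→T, 10 T→A, 12 C→A.

2 transitions, 7 transversions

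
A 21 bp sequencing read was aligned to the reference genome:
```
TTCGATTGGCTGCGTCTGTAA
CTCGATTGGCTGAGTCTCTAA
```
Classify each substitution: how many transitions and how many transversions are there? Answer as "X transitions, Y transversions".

1 transition, 2 transversions

Transitions (purine↔purine or pyrimidine↔pyrimidine): 1 T→C.
Transversions (purine↔pyrimidine): 13 C→A, 18 G→C.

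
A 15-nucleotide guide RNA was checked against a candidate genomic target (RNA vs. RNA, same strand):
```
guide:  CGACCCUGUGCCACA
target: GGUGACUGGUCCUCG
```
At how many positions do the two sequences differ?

Comparing position by position, 8 positions differ: 1 (C/G), 3 (A/U), 4 (C/G), 5 (C/A), 9 (U/G), 10 (G/U), 13 (A/U), 15 (A/G).

8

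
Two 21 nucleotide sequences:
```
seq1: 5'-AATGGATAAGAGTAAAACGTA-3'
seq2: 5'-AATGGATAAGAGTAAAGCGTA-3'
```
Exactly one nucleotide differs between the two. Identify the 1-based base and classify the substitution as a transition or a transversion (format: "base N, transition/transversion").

The sequences differ only at base 17: A→G (purine→purine), a transition.

base 17, transition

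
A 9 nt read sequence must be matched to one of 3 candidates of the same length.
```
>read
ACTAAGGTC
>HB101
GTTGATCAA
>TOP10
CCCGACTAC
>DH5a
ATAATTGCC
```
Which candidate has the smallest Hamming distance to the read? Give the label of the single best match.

HB101 differs at 7 positions; TOP10 differs at 6 positions; DH5a differs at 5 positions. The closest is DH5a.

DH5a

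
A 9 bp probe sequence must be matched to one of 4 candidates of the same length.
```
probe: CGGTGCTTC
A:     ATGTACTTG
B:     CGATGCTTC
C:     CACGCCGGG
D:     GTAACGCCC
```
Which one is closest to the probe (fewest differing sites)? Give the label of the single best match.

A differs at 4 sites; B differs at 1 site; C differs at 7 sites; D differs at 8 sites. The closest is B.

B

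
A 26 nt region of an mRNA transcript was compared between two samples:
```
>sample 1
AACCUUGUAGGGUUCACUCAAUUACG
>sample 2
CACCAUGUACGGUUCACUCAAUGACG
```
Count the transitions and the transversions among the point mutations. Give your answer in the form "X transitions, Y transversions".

0 transitions, 4 transversions

Transitions (purine↔purine or pyrimidine↔pyrimidine): none.
Transversions (purine↔pyrimidine): 1 A→C, 5 U→A, 10 G→C, 23 U→G.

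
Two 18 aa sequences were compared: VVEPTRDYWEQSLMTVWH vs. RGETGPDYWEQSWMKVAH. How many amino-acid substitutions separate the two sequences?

8

The sequences differ at residues 1, 2, 4, 5, 6, 13, 15, 17 (1-based) — 8 in total.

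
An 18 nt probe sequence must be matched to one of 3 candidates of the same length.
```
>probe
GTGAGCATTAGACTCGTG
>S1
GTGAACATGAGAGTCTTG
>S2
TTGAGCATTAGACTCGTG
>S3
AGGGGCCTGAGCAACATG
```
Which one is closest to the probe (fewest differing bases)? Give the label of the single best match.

S2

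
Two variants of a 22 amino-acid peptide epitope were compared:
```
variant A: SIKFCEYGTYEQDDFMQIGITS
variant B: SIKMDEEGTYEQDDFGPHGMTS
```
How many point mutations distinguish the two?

Mismatches (1-based): position 4: F→M; position 5: C→D; position 7: Y→E; position 16: M→G; position 17: Q→P; position 18: I→H; position 20: I→M.

7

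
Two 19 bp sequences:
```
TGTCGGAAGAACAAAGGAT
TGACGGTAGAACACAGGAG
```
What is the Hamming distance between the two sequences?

Mismatches (1-based): site 3: T→A; site 7: A→T; site 14: A→C; site 19: T→G.

4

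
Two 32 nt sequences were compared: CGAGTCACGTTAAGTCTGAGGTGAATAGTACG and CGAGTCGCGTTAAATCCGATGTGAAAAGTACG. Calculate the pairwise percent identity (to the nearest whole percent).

84%

Mismatches at positions 7, 14, 17, 20, 26 (1-based): 5 of 32.
Identical positions: 27/32 = 84.38% → 84%.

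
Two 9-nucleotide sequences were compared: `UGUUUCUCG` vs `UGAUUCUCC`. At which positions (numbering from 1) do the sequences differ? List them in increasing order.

3, 9

Differences at position 3 (U→A), position 9 (G→C).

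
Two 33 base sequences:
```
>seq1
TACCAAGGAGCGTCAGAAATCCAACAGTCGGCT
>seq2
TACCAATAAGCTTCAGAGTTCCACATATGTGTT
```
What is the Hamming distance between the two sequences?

12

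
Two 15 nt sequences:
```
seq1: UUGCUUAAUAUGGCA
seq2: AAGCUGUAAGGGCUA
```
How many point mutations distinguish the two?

9

Comparing position by position, 9 bases differ: 1 (U/A), 2 (U/A), 6 (U/G), 7 (A/U), 9 (U/A), 10 (A/G), 11 (U/G), 13 (G/C), 14 (C/U).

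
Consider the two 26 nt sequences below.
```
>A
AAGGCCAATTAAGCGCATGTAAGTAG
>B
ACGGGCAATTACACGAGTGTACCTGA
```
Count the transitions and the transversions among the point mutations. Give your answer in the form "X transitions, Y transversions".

4 transitions, 6 transversions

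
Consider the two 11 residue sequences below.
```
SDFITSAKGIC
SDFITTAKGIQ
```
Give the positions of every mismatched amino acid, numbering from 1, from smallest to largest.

Scanning 1-based: 6: S/T; 11: C/Q.

6, 11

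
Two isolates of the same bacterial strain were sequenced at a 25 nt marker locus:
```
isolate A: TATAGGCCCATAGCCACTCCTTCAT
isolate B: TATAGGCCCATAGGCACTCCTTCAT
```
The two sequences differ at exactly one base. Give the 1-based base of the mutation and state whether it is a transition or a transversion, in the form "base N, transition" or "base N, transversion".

The sequences differ only at base 14: C→G (pyrimidine→purine), a transversion.

base 14, transversion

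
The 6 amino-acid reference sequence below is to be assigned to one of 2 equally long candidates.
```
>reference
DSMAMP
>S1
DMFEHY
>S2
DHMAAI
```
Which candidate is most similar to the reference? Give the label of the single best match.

S2

Hamming distances to reference — S1: 5; S2: 3.
Smallest is S2 with 3 mismatches.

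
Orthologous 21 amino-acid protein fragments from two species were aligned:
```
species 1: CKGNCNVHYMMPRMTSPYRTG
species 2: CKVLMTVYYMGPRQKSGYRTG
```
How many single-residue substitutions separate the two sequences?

Comparing position by position, 9 residues differ: 3 (G/V), 4 (N/L), 5 (C/M), 6 (N/T), 8 (H/Y), 11 (M/G), 14 (M/Q), 15 (T/K), 17 (P/G).

9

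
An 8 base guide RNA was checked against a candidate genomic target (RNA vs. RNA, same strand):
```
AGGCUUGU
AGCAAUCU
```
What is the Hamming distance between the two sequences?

Comparing position by position, 4 bases differ: 3 (G/C), 4 (C/A), 5 (U/A), 7 (G/C).

4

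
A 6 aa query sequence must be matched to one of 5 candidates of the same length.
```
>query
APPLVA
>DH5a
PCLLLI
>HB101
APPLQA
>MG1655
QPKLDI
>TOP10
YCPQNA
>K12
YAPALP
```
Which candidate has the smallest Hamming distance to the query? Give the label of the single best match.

Hamming distances to query — DH5a: 5; HB101: 1; MG1655: 4; TOP10: 4; K12: 5.
Smallest is HB101 with 1 mismatch.

HB101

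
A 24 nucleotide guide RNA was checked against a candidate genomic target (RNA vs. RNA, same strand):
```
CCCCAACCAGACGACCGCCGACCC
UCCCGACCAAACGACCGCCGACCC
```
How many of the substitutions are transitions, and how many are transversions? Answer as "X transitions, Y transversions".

3 transitions, 0 transversions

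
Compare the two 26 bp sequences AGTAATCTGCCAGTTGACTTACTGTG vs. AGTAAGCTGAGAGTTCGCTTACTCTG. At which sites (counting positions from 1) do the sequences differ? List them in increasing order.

6, 10, 11, 16, 17, 24

Scanning 1-based: 6: T/G; 10: C/A; 11: C/G; 16: G/C; 17: A/G; 24: G/C.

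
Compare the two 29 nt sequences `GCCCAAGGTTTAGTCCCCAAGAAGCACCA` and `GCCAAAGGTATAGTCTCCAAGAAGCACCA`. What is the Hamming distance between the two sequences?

Mismatches (1-based): site 4: C→A; site 10: T→A; site 16: C→T.

3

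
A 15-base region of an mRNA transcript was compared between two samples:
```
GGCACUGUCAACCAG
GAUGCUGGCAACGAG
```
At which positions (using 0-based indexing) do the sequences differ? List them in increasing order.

Differences at position 1 (G→A), position 2 (C→U), position 3 (A→G), position 7 (U→G), position 12 (C→G).

1, 2, 3, 7, 12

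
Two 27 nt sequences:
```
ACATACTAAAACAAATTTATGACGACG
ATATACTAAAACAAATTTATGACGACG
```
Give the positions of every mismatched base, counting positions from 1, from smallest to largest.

2

Differences at position 2 (C→T).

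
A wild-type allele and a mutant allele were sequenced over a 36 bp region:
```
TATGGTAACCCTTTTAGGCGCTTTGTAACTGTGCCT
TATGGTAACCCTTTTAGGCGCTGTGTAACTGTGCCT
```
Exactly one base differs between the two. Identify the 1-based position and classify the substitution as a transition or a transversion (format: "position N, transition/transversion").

The sequences differ only at position 23: T→G (pyrimidine→purine), a transversion.

position 23, transversion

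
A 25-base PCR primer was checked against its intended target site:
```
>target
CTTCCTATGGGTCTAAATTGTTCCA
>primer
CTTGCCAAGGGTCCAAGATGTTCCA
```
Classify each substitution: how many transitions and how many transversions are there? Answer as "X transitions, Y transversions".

Transitions (purine↔purine or pyrimidine↔pyrimidine): 6 T→C, 14 T→C, 17 A→G.
Transversions (purine↔pyrimidine): 4 C→G, 8 T→A, 18 T→A.

3 transitions, 3 transversions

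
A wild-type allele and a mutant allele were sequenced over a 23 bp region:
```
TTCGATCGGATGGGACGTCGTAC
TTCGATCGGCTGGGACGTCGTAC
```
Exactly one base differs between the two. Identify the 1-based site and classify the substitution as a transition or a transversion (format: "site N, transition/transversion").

site 10, transversion

The sequences differ only at site 10: A→C (purine→pyrimidine), a transversion.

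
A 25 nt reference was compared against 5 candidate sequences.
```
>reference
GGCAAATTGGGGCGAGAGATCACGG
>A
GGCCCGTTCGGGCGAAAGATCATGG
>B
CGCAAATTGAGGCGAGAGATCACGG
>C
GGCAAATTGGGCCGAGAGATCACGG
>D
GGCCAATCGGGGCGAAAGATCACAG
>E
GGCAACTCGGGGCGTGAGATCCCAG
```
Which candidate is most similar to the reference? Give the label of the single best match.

C

Hamming distances to reference — A: 6; B: 2; C: 1; D: 4; E: 5.
Smallest is C with 1 mismatch.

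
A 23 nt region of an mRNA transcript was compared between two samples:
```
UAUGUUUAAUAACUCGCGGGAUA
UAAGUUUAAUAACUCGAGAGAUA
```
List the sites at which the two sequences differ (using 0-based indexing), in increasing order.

2, 16, 18

Differences at site 2 (U→A), site 16 (C→A), site 18 (G→A).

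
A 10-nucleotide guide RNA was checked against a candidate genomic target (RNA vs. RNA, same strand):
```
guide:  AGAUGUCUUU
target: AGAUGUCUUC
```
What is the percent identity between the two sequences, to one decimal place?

1 position differs (10), so 9 of 10 match: 9/10 = 90%.

90.0%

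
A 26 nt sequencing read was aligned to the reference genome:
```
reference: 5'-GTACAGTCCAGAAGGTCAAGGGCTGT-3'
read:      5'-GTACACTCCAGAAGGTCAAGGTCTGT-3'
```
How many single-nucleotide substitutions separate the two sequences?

2

The sequences differ at sites 6, 22 (1-based) — 2 in total.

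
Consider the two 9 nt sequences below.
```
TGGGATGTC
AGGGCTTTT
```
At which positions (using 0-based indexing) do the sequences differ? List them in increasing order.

Differences at position 0 (T→A), position 4 (A→C), position 6 (G→T), position 8 (C→T).

0, 4, 6, 8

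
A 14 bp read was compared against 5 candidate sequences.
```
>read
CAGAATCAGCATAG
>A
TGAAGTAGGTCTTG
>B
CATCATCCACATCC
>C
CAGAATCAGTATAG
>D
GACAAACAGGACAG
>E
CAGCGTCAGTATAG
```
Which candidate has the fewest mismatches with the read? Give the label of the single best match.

C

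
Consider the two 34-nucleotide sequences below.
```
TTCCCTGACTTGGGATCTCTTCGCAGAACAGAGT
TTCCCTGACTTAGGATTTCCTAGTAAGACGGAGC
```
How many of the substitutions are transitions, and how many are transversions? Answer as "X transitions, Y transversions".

8 transitions, 1 transversion

Mismatches (1-based):
base 12: G→A (purine→purine, transition)
base 17: C→T (pyrimidine→pyrimidine, transition)
base 20: T→C (pyrimidine→pyrimidine, transition)
base 22: C→A (pyrimidine→purine, transversion)
base 24: C→T (pyrimidine→pyrimidine, transition)
base 26: G→A (purine→purine, transition)
base 27: A→G (purine→purine, transition)
base 30: A→G (purine→purine, transition)
base 34: T→C (pyrimidine→pyrimidine, transition)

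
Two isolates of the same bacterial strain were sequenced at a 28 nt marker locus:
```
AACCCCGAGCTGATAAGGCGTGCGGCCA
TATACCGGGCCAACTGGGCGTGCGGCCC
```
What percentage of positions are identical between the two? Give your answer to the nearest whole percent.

64%

Mismatches at positions 1, 3, 4, 8, 11, 12, 14, 15, 16, 28 (1-based): 10 of 28.
Identical positions: 18/28 = 64.29% → 64%.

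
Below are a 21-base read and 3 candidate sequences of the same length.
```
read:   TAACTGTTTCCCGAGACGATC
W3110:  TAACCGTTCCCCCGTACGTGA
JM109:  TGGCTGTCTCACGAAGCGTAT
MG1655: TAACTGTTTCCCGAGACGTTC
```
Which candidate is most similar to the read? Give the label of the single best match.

MG1655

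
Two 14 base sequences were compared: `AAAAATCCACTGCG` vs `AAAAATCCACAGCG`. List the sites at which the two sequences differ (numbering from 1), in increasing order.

11

Scanning 1-based: 11: T/A.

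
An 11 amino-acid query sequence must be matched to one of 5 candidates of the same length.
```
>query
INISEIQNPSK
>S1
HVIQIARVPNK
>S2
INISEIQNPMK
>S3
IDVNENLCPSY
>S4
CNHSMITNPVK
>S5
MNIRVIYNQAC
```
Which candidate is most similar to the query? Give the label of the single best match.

Hamming distances to query — S1: 8; S2: 1; S3: 7; S4: 5; S5: 7.
Smallest is S2 with 1 mismatch.

S2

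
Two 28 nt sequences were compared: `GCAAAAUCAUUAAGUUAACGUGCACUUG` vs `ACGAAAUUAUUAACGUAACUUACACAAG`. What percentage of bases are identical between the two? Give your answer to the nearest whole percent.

68%

Mismatches at positions 1, 3, 8, 14, 15, 20, 22, 26, 27 (1-based): 9 of 28.
Identical positions: 19/28 = 67.86% → 68%.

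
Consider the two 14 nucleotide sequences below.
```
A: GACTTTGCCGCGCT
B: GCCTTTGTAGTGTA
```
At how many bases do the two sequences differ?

The sequences differ at bases 2, 8, 9, 11, 13, 14 (1-based) — 6 in total.

6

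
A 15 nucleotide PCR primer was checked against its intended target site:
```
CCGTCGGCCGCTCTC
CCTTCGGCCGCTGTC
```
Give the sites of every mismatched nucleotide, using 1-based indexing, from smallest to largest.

3, 13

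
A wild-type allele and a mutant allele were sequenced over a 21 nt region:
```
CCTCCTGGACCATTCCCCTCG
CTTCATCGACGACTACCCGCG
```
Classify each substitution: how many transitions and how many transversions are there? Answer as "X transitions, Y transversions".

2 transitions, 5 transversions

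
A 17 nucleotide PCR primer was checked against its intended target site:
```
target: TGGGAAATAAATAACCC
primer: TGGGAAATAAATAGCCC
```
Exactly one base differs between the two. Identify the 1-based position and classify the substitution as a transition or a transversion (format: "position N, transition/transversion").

The sequences differ only at position 14: A→G (purine→purine), a transition.

position 14, transition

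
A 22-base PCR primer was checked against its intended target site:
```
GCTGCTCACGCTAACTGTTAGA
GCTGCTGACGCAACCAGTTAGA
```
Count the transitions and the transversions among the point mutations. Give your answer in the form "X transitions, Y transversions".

0 transitions, 4 transversions

Mismatches (1-based):
position 7: C→G (pyrimidine→purine, transversion)
position 12: T→A (pyrimidine→purine, transversion)
position 14: A→C (purine→pyrimidine, transversion)
position 16: T→A (pyrimidine→purine, transversion)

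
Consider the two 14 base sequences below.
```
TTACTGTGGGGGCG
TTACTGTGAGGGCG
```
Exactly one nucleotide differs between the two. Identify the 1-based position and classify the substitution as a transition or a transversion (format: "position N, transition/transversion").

position 9, transition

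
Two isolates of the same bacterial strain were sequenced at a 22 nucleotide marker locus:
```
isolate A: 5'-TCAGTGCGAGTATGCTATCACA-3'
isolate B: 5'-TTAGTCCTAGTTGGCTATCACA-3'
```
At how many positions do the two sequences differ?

5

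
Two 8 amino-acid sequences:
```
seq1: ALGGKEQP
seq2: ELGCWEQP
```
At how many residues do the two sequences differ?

3

Mismatches (1-based): residue 1: A→E; residue 4: G→C; residue 5: K→W.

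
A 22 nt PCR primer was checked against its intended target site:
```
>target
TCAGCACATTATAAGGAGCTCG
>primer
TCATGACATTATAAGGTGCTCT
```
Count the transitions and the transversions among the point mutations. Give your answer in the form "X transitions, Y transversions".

Mismatches (1-based):
base 4: G→T (purine→pyrimidine, transversion)
base 5: C→G (pyrimidine→purine, transversion)
base 17: A→T (purine→pyrimidine, transversion)
base 22: G→T (purine→pyrimidine, transversion)

0 transitions, 4 transversions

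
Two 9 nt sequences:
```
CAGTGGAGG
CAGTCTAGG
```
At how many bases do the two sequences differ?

2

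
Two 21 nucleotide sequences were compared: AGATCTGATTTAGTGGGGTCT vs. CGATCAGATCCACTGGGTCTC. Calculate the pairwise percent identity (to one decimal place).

57.1%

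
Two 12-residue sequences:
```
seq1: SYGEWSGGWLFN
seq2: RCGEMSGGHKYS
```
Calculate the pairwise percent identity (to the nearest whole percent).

42%

7 positions differ (1, 2, 5, 9, 10, 11, 12), so 5 of 12 match: 5/12 = 41.67%.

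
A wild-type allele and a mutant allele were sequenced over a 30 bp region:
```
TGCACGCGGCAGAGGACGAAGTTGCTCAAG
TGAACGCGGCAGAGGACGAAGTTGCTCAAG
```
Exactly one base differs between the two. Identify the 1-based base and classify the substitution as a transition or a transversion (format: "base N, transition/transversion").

base 3, transversion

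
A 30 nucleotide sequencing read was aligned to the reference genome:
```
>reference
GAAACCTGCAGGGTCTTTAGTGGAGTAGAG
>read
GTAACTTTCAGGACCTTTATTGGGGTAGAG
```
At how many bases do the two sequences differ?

7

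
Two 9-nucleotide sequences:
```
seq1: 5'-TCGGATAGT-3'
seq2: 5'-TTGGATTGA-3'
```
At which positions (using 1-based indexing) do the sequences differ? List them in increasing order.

2, 7, 9

Differences at position 2 (C→T), position 7 (A→T), position 9 (T→A).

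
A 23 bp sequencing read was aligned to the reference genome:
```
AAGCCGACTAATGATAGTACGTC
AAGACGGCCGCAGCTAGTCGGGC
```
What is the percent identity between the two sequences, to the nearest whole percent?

Mismatches at positions 4, 7, 9, 10, 11, 12, 14, 19, 20, 22 (1-based): 10 of 23.
Identical positions: 13/23 = 56.52% → 57%.

57%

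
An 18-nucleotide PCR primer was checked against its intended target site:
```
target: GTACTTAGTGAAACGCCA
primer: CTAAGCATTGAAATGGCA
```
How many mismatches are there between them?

7

The sequences differ at bases 1, 4, 5, 6, 8, 14, 16 (1-based) — 7 in total.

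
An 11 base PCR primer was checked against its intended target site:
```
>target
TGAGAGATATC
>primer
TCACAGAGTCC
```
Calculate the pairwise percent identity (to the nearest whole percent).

5 positions differ (2, 4, 8, 9, 10), so 6 of 11 match: 6/11 = 54.55%.

55%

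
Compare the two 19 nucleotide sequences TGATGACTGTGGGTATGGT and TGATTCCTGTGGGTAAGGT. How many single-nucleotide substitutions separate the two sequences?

The sequences differ at bases 5, 6, 16 (1-based) — 3 in total.

3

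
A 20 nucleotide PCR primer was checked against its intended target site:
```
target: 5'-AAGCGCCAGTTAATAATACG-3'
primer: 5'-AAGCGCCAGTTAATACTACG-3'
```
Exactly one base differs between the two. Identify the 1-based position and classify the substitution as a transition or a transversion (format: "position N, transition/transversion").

Position 16 changes A→C. A is a purine and C is a pyrimidine, so this is a transversion.

position 16, transversion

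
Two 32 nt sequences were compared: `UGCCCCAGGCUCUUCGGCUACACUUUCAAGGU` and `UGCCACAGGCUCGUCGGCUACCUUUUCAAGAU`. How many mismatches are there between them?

5

Mismatches (1-based): base 5: C→A; base 13: U→G; base 22: A→C; base 23: C→U; base 31: G→A.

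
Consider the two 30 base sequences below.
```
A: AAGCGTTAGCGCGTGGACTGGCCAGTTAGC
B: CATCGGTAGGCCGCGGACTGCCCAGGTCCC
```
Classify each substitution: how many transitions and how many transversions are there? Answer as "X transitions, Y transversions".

1 transition, 9 transversions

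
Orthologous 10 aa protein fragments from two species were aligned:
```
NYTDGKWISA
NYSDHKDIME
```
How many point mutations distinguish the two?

Mismatches (1-based): position 3: T→S; position 5: G→H; position 7: W→D; position 9: S→M; position 10: A→E.

5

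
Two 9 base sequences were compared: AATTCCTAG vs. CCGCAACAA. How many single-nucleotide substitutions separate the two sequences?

The sequences differ at sites 1, 2, 3, 4, 5, 6, 7, 9 (1-based) — 8 in total.

8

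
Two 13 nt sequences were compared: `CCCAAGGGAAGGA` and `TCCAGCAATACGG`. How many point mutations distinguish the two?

8

Comparing position by position, 8 positions differ: 1 (C/T), 5 (A/G), 6 (G/C), 7 (G/A), 8 (G/A), 9 (A/T), 11 (G/C), 13 (A/G).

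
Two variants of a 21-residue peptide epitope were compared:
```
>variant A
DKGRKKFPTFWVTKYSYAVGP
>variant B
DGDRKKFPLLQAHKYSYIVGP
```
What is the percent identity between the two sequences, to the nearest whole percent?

Mismatches at positions 2, 3, 9, 10, 11, 12, 13, 18 (1-based): 8 of 21.
Identical positions: 13/21 = 61.9% → 62%.

62%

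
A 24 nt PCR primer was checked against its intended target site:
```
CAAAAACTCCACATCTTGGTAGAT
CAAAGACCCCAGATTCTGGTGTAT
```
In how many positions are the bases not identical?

7

Mismatches (1-based): position 5: A→G; position 8: T→C; position 12: C→G; position 15: C→T; position 16: T→C; position 21: A→G; position 22: G→T.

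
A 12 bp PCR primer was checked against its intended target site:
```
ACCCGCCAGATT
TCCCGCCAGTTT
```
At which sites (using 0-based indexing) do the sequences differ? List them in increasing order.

0, 9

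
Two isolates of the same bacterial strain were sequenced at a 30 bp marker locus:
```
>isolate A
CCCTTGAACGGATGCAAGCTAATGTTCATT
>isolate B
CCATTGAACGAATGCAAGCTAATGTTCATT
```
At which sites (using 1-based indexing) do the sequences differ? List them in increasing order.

3, 11

Differences at site 3 (C→A), site 11 (G→A).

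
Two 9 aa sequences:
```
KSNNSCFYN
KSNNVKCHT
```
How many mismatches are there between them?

5

Comparing position by position, 5 residues differ: 5 (S/V), 6 (C/K), 7 (F/C), 8 (Y/H), 9 (N/T).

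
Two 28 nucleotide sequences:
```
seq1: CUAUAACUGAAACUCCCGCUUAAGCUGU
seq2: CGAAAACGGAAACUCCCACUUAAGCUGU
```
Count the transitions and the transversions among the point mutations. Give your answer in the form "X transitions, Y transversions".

1 transition, 3 transversions

Transitions (purine↔purine or pyrimidine↔pyrimidine): 18 G→A.
Transversions (purine↔pyrimidine): 2 U→G, 4 U→A, 8 U→G.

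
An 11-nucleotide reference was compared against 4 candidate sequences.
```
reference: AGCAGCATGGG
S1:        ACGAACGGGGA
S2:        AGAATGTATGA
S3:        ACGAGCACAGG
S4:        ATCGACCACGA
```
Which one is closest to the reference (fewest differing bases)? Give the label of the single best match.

Hamming distances to reference — S1: 6; S2: 7; S3: 4; S4: 7.
Smallest is S3 with 4 mismatches.

S3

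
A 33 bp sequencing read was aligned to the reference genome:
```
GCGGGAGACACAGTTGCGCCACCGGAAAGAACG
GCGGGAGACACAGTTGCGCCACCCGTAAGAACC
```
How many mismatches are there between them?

Mismatches (1-based): base 24: G→C; base 26: A→T; base 33: G→C.

3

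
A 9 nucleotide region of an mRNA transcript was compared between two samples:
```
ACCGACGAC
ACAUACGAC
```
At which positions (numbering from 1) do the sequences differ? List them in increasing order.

Differences at position 3 (C→A), position 4 (G→U).

3, 4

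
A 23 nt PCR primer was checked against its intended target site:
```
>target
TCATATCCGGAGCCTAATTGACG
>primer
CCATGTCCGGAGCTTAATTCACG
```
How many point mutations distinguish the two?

4

Comparing position by position, 4 bases differ: 1 (T/C), 5 (A/G), 14 (C/T), 20 (G/C).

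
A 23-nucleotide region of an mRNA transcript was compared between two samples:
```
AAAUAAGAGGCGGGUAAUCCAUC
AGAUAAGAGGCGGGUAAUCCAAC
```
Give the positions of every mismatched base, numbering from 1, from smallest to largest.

Scanning 1-based: 2: A/G; 22: U/A.

2, 22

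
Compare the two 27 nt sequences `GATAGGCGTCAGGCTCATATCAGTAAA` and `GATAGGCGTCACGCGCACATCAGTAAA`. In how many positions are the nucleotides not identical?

3

Comparing position by position, 3 positions differ: 12 (G/C), 15 (T/G), 18 (T/C).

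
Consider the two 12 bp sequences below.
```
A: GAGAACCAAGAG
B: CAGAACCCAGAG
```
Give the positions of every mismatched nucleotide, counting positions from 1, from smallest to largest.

1, 8

Differences at position 1 (G→C), position 8 (A→C).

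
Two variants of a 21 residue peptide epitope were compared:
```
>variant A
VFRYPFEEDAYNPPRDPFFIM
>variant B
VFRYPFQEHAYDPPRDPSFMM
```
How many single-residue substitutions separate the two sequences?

5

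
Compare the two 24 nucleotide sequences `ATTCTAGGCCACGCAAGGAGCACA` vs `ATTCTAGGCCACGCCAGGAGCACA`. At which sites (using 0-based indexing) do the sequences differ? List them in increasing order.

Differences at site 14 (A→C).

14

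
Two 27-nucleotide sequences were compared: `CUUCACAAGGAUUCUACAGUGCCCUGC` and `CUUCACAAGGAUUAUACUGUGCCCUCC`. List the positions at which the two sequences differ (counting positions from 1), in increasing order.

14, 18, 26

Scanning 1-based: 14: C/A; 18: A/U; 26: G/C.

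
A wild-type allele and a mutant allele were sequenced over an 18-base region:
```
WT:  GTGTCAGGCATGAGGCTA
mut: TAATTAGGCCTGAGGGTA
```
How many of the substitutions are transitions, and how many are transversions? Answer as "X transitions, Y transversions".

Transitions (purine↔purine or pyrimidine↔pyrimidine): 3 G→A, 5 C→T.
Transversions (purine↔pyrimidine): 1 G→T, 2 T→A, 10 A→C, 16 C→G.

2 transitions, 4 transversions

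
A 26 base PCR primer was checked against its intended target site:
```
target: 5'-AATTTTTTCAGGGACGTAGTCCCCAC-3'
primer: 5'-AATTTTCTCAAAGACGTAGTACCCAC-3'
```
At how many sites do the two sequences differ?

4

Comparing position by position, 4 sites differ: 7 (T/C), 11 (G/A), 12 (G/A), 21 (C/A).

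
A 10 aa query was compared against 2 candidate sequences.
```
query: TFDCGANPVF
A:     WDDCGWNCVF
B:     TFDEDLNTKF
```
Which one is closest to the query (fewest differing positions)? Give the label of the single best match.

A

A differs at 4 positions; B differs at 5 positions. The closest is A.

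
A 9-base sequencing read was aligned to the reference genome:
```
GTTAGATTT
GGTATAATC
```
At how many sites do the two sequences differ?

4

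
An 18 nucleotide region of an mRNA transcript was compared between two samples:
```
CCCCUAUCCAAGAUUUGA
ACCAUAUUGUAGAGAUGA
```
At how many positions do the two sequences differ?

7

The sequences differ at positions 1, 4, 8, 9, 10, 14, 15 (1-based) — 7 in total.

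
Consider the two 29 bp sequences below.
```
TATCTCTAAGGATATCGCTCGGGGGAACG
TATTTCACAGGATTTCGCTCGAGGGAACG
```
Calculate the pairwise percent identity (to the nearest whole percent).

83%

5 positions differ (4, 7, 8, 14, 22), so 24 of 29 match: 24/29 = 82.76%.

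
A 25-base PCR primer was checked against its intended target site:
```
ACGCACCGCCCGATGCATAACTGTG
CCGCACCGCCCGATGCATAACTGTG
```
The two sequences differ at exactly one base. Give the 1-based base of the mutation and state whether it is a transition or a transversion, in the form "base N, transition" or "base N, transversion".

base 1, transversion

The sequences differ only at base 1: A→C (purine→pyrimidine), a transversion.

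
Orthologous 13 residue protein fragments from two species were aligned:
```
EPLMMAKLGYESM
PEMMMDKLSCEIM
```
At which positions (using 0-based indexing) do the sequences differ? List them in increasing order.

Differences at position 0 (E→P), position 1 (P→E), position 2 (L→M), position 5 (A→D), position 8 (G→S), position 9 (Y→C), position 11 (S→I).

0, 1, 2, 5, 8, 9, 11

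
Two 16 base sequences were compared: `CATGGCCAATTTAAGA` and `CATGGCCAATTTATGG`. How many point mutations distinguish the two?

2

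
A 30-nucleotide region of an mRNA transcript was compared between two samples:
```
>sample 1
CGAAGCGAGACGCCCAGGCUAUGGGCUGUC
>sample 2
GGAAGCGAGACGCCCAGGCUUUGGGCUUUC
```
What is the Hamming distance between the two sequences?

Mismatches (1-based): site 1: C→G; site 21: A→U; site 28: G→U.

3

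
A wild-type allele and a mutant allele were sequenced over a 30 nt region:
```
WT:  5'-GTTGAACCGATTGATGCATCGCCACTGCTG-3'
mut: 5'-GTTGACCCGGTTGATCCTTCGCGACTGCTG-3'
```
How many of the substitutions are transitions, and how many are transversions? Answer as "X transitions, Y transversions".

Transitions (purine↔purine or pyrimidine↔pyrimidine): 10 A→G.
Transversions (purine↔pyrimidine): 6 A→C, 16 G→C, 18 A→T, 23 C→G.

1 transition, 4 transversions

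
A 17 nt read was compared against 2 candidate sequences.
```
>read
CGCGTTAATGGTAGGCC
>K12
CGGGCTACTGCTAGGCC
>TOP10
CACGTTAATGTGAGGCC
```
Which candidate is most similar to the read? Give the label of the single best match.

TOP10

K12 differs at 4 positions; TOP10 differs at 3 positions. The closest is TOP10.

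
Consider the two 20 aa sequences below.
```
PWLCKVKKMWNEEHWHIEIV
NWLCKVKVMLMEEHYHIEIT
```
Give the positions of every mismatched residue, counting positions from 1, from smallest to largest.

1, 8, 10, 11, 15, 20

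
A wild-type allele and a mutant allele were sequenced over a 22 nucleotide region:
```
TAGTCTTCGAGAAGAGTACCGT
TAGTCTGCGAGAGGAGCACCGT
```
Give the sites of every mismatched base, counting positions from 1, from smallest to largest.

7, 13, 17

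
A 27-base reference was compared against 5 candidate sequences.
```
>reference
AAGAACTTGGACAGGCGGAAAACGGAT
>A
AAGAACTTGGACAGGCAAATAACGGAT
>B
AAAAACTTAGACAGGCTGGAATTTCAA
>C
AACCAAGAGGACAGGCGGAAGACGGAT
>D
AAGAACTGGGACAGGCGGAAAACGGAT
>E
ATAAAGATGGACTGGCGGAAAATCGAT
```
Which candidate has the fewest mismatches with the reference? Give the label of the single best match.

D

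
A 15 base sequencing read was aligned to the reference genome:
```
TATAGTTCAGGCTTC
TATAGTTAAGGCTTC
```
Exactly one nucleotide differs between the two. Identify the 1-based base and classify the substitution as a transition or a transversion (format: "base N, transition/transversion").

Base 8 changes C→A. C is a pyrimidine and A is a purine, so this is a transversion.

base 8, transversion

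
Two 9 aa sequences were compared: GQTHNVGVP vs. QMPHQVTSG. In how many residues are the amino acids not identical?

Comparing position by position, 7 residues differ: 1 (G/Q), 2 (Q/M), 3 (T/P), 5 (N/Q), 7 (G/T), 8 (V/S), 9 (P/G).

7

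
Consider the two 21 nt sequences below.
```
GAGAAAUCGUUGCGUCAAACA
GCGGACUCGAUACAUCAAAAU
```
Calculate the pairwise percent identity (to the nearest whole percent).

8 positions differ (2, 4, 6, 10, 12, 14, 20, 21), so 13 of 21 match: 13/21 = 61.9%.

62%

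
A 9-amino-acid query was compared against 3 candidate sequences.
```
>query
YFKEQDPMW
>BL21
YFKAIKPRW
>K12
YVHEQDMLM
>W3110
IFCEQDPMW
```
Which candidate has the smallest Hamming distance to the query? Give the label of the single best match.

W3110

BL21 differs at 4 residues; K12 differs at 5 residues; W3110 differs at 2 residues. The closest is W3110.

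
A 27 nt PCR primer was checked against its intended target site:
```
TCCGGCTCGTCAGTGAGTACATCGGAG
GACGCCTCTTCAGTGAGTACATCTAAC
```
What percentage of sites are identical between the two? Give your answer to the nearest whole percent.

7 positions differ (1, 2, 5, 9, 24, 25, 27), so 20 of 27 match: 20/27 = 74.07%.

74%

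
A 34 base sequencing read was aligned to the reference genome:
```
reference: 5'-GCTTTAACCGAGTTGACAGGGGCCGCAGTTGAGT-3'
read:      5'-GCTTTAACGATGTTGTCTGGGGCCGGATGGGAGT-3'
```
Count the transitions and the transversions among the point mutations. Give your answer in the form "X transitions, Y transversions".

1 transition, 8 transversions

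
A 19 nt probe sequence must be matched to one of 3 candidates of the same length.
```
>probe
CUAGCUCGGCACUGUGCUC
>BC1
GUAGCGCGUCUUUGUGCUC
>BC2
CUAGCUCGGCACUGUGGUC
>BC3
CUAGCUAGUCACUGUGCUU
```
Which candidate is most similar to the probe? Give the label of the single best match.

BC2

Hamming distances to probe — BC1: 5; BC2: 1; BC3: 3.
Smallest is BC2 with 1 mismatch.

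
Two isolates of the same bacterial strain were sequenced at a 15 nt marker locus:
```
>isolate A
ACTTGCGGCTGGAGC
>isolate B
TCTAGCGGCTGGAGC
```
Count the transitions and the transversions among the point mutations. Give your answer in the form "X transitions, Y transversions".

Mismatches (1-based):
site 1: A→T (purine→pyrimidine, transversion)
site 4: T→A (pyrimidine→purine, transversion)

0 transitions, 2 transversions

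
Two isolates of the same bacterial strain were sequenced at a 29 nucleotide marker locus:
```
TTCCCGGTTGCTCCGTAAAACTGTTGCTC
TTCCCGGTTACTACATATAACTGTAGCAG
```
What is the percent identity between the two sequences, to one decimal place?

75.9%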